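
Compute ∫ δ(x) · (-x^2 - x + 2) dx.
2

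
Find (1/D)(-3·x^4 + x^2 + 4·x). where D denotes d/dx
- \frac{3 x^{5}}{5} + \frac{x^{3}}{3} + 2 x^{2}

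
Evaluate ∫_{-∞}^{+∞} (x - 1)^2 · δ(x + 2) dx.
9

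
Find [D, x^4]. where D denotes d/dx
4 x^{3}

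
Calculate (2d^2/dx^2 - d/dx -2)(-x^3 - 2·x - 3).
2 x^{3} + 3 x^{2} - 8 x + 8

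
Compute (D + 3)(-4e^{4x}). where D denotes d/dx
- 28 e^{4 x}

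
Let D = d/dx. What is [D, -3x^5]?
- 15 x^{4}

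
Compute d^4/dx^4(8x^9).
24192 x^{5}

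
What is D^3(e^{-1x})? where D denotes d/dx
- e^{- x}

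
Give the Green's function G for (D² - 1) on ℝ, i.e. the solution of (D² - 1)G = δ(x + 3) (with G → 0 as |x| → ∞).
-\frac{e^{-|x + 3|}}{2}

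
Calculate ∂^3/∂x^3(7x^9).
3528 x^{6}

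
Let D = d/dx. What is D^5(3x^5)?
360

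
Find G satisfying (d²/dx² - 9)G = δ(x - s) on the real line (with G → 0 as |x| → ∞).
-\frac{e^{-3|x-s|}}{6}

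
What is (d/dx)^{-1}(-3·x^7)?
- \frac{3 x^{8}}{8}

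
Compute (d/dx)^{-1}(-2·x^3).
- \frac{x^{4}}{2}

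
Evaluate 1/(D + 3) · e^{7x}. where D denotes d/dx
\frac{e^{7 x}}{10}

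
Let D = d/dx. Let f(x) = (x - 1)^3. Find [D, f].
3 \left(x - 1\right)^{2}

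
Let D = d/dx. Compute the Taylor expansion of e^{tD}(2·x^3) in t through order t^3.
2 t^{3} + 6 t^{2} x + 6 t x^{2} + 2 x^{3}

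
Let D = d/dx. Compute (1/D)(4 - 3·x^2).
- x^{3} + 4 x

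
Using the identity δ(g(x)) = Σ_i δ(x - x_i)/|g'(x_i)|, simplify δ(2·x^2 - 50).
\frac{\delta(x - 5) + \delta(x + 5)}{20}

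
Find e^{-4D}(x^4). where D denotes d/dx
x^{4} - 16 x^{3} + 96 x^{2} - 256 x + 256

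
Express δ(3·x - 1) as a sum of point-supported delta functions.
\frac{\delta(x - 1/3)}{3}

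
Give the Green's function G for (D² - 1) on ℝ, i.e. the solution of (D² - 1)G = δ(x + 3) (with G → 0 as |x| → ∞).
-\frac{e^{-|x + 3|}}{2}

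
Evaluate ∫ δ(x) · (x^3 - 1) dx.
-1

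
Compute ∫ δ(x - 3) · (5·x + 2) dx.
17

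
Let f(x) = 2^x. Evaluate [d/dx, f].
2^{x} \log{\left(2 \right)}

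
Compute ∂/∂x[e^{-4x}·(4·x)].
4 \left(1 - 4 x\right) e^{- 4 x}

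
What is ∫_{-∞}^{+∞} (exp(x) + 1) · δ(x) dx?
2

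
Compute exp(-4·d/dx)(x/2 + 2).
\frac{x}{2}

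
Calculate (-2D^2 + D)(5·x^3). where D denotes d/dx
15 x \left(x - 4\right)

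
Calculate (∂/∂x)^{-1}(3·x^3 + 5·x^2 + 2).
\frac{3 x^{4}}{4} + \frac{5 x^{3}}{3} + 2 x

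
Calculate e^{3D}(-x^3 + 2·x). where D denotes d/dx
- x^{3} - 9 x^{2} - 25 x - 21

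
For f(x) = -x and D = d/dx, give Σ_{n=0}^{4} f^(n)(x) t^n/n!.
- t - x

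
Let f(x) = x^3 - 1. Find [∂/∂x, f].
3 x^{2}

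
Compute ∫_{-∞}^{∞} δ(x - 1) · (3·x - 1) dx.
2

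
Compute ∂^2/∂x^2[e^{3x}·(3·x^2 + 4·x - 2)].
\left(27 x^{2} + 72 x + 12\right) e^{3 x}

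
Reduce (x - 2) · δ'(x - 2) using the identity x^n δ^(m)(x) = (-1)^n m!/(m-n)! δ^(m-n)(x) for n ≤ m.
-\delta(x - 2)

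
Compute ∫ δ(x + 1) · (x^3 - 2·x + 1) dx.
2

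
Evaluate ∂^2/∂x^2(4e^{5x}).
100 e^{5 x}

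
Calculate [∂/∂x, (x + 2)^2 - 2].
2 x + 4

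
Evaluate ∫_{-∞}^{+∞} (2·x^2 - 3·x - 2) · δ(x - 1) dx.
-3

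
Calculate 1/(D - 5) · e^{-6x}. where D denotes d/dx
- \frac{e^{- 6 x}}{11}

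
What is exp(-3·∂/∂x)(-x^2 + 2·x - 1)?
- x^{2} + 8 x - 16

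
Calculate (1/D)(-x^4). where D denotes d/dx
- \frac{x^{5}}{5}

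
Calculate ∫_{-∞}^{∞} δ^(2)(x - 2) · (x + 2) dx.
0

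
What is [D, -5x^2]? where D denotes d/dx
- 10 x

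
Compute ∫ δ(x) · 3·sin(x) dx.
0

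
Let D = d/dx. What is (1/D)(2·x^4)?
\frac{2 x^{5}}{5}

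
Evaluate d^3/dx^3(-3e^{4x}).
- 192 e^{4 x}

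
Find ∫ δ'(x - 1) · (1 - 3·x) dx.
3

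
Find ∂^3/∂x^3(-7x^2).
0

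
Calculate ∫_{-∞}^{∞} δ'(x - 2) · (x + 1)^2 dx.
-6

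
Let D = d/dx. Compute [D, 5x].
5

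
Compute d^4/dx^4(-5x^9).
- 15120 x^{5}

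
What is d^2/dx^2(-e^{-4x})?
- 16 e^{- 4 x}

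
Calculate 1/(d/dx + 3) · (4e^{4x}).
\frac{4 e^{4 x}}{7}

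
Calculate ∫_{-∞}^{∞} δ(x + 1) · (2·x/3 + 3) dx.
\frac{7}{3}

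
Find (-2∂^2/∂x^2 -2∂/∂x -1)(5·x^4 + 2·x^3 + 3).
- 5 x^{4} - 42 x^{3} - 132 x^{2} - 24 x - 3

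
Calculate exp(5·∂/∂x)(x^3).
x^{3} + 15 x^{2} + 75 x + 125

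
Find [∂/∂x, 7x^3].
21 x^{2}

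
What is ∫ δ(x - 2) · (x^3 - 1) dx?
7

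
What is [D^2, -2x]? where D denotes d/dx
-4D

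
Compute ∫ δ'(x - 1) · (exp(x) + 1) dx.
- e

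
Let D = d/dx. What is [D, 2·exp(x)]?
2 e^{x}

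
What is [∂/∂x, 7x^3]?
21 x^{2}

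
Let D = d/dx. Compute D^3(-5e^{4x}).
- 320 e^{4 x}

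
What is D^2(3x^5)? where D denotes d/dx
60 x^{3}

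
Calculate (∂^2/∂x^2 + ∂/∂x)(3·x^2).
6 x + 6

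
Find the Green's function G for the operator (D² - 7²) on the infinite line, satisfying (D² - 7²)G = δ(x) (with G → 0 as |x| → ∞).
-\frac{e^{-7|x|}}{14}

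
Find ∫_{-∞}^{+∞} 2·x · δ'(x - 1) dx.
-2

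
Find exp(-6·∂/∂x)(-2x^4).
- 2 x^{4} + 48 x^{3} - 432 x^{2} + 1728 x - 2592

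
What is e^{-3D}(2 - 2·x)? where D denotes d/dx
8 - 2 x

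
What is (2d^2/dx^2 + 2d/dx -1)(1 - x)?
x - 3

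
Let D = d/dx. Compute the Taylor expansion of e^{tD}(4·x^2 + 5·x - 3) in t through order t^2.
4 t^{2} + t \left(8 x + 5\right) + 4 x^{2} + 5 x - 3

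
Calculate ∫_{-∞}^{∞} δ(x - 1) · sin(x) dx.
\sin{\left(1 \right)}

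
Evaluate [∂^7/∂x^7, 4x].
28\frac{d^{6}}{dx^{6}}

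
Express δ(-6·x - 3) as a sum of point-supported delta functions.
\frac{\delta(x + 1/2)}{6}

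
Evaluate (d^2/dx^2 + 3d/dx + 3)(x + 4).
3 x + 15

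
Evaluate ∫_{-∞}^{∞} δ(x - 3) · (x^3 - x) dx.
24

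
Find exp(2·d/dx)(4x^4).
4 x^{4} + 32 x^{3} + 96 x^{2} + 128 x + 64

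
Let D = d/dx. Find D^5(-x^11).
- 55440 x^{6}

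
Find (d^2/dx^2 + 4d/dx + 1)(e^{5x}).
46 e^{5 x}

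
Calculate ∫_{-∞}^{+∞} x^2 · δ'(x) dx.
0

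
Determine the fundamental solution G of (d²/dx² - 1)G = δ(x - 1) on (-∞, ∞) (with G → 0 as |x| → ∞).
-\frac{e^{-|x - 1|}}{2}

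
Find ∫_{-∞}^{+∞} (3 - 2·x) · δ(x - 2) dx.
-1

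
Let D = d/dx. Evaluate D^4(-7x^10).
- 35280 x^{6}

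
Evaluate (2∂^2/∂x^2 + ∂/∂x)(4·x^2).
8 x + 16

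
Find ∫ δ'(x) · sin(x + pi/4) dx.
- \frac{\sqrt{2}}{2}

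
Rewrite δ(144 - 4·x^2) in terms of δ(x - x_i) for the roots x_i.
\frac{\delta(x - 6) + \delta(x + 6)}{48}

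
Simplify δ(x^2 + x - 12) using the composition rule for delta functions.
\frac{\delta(x + 4) + \delta(x - 3)}{7}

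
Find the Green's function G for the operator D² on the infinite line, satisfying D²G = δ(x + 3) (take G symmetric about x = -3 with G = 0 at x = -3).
\frac{|x + 3|}{2}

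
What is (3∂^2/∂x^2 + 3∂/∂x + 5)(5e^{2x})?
115 e^{2 x}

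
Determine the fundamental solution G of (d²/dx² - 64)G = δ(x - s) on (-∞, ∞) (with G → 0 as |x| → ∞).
-\frac{e^{-8|x-s|}}{16}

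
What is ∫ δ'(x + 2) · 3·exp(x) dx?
- \frac{3}{e^{2}}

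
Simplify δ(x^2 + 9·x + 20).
\frac{\delta(x + 4) + \delta(x + 5)}{1}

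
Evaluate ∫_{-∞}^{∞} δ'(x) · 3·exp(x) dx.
-3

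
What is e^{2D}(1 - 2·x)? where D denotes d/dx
- 2 x - 3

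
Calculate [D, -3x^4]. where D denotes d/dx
- 12 x^{3}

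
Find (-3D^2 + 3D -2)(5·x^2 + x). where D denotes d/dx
- 10 x^{2} + 28 x - 27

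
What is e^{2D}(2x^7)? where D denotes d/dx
2 x^{7} + 28 x^{6} + 168 x^{5} + 560 x^{4} + 1120 x^{3} + 1344 x^{2} + 896 x + 256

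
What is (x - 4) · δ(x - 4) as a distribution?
0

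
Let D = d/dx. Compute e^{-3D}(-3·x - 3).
6 - 3 x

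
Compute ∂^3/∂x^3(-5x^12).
- 6600 x^{9}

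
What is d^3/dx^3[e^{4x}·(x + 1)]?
\left(64 x + 112\right) e^{4 x}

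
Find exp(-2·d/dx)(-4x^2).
- 4 x^{2} + 16 x - 16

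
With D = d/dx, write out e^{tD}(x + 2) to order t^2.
t + x + 2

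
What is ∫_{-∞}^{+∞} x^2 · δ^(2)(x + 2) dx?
2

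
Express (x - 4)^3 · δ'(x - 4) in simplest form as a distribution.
0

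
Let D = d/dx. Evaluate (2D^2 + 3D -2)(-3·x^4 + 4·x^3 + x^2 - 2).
6 x^{4} - 44 x^{3} - 38 x^{2} + 54 x + 8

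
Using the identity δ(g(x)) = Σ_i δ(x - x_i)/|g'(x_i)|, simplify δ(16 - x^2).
\frac{\delta(x - 4) + \delta(x + 4)}{8}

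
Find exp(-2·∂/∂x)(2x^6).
2 x^{6} - 24 x^{5} + 120 x^{4} - 320 x^{3} + 480 x^{2} - 384 x + 128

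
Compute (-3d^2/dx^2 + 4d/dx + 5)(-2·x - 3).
- 10 x - 23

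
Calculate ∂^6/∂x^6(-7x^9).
- 423360 x^{3}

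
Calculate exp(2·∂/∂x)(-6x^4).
- 6 x^{4} - 48 x^{3} - 144 x^{2} - 192 x - 96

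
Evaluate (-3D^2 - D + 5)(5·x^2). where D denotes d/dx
25 x^{2} - 10 x - 30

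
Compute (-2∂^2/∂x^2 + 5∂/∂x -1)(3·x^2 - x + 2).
- 3 x^{2} + 31 x - 19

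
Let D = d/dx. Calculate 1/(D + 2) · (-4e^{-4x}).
2 e^{- 4 x}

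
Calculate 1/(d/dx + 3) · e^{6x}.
\frac{e^{6 x}}{9}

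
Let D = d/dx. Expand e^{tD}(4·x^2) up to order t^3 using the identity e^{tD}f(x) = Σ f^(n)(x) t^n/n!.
4 t^{2} + 8 t x + 4 x^{2}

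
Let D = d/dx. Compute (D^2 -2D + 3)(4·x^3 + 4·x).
12 x^{3} - 24 x^{2} + 36 x - 8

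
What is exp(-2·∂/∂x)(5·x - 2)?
5 x - 12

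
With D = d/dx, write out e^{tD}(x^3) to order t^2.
x \left(3 t^{2} + 3 t x + x^{2}\right)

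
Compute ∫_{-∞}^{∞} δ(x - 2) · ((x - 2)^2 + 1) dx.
1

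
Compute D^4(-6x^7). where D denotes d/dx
- 5040 x^{3}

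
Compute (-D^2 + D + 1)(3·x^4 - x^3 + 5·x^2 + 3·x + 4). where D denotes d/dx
3 x^{4} + 11 x^{3} - 34 x^{2} + 19 x - 3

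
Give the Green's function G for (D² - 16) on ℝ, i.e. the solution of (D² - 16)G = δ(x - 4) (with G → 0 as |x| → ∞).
-\frac{e^{-4|x - 4|}}{8}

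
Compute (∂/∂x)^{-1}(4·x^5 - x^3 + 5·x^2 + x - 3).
\frac{2 x^{6}}{3} - \frac{x^{4}}{4} + \frac{5 x^{3}}{3} + \frac{x^{2}}{2} - 3 x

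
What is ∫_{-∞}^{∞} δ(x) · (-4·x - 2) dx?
-2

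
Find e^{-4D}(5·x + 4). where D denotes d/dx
5 x - 16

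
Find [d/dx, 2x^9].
18 x^{8}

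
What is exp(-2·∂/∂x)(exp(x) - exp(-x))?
- e^{2 - x} + e^{x - 2}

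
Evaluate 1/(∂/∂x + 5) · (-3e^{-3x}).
- \frac{3 e^{- 3 x}}{2}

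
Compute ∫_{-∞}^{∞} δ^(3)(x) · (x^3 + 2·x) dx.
-6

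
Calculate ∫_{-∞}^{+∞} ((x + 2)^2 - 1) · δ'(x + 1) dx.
-2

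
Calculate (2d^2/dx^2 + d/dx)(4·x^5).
20 x^{3} \left(x + 8\right)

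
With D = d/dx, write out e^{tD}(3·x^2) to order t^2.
3 t^{2} + 6 t x + 3 x^{2}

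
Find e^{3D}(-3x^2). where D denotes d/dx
- 3 x^{2} - 18 x - 27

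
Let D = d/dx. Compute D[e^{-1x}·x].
\left(1 - x\right) e^{- x}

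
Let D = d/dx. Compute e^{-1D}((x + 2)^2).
x^{2} + 2 x + 1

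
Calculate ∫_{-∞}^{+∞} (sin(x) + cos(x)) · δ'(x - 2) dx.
- \cos{\left(2 \right)} + \sin{\left(2 \right)}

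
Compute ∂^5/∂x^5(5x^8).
33600 x^{3}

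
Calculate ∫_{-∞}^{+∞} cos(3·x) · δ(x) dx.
1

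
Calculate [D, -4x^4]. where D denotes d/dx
- 16 x^{3}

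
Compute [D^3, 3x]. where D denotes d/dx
9D^{2}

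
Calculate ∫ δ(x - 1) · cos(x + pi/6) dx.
\cos{\left(\frac{\pi}{6} + 1 \right)}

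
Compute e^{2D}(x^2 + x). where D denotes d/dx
x^{2} + 5 x + 6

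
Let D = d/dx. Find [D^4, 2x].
8D^{3}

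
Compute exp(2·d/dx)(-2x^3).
- 2 x^{3} - 12 x^{2} - 24 x - 16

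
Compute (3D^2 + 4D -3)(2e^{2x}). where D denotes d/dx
34 e^{2 x}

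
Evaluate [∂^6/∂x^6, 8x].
48\frac{d^{5}}{dx^{5}}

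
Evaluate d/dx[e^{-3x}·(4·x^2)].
4 x \left(2 - 3 x\right) e^{- 3 x}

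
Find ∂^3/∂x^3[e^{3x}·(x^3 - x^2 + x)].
\left(27 x^{3} + 54 x^{2} + 27 x + 15\right) e^{3 x}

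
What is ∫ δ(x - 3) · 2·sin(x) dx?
2 \sin{\left(3 \right)}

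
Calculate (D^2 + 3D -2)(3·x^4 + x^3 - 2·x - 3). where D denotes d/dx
x \left(- 6 x^{3} + 34 x^{2} + 45 x + 10\right)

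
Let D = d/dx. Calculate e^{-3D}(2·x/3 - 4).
\frac{2 x}{3} - 6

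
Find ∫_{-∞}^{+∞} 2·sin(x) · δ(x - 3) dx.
2 \sin{\left(3 \right)}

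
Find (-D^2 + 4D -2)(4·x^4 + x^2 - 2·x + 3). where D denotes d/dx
- 8 x^{4} + 64 x^{3} - 50 x^{2} + 12 x - 16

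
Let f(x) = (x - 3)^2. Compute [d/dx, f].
2 x - 6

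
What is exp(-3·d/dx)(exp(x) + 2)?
e^{x - 3} + 2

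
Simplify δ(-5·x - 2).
\frac{\delta(x + 2/5)}{5}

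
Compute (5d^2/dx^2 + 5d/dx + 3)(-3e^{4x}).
- 309 e^{4 x}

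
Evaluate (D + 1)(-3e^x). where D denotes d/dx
- 6 e^{x}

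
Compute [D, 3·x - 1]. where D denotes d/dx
3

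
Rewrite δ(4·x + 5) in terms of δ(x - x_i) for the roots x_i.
\frac{\delta(x + 5/4)}{4}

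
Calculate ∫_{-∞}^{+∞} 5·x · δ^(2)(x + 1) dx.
0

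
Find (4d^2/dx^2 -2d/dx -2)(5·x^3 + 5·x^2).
- 10 x^{3} - 40 x^{2} + 100 x + 40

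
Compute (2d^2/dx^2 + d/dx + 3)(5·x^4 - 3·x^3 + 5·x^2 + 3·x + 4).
15 x^{4} + 11 x^{3} + 126 x^{2} - 17 x + 35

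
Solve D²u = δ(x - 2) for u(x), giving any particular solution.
\frac{|x - 2|}{2}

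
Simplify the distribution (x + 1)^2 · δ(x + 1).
0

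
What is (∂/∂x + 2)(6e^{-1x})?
6 e^{- x}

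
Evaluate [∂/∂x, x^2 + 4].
2 x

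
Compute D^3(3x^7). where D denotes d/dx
630 x^{4}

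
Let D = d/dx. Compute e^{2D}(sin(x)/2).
\frac{\sin{\left(x + 2 \right)}}{2}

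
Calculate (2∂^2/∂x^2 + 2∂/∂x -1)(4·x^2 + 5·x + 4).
- 4 x^{2} + 11 x + 22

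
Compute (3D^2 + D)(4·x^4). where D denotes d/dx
16 x^{2} \left(x + 9\right)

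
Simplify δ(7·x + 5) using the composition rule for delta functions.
\frac{\delta(x + 5/7)}{7}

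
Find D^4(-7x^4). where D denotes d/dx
-168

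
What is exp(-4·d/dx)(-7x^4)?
- 7 x^{4} + 112 x^{3} - 672 x^{2} + 1792 x - 1792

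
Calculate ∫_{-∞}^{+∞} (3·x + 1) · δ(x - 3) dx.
10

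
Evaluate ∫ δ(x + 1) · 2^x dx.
\frac{1}{2}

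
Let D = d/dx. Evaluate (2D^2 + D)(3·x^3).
9 x \left(x + 4\right)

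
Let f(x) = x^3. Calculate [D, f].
3 x^{2}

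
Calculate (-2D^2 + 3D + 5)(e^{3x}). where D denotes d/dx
- 4 e^{3 x}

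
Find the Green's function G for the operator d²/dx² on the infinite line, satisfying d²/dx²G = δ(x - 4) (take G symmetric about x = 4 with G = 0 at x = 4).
\frac{|x - 4|}{2}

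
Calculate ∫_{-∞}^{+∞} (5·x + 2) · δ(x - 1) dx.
7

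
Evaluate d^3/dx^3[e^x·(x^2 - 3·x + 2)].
\left(x^{2} + 3 x - 1\right) e^{x}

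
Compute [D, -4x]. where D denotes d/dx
-4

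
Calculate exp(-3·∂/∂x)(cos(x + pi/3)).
\cos{\left(x - 3 + \frac{\pi}{3} \right)}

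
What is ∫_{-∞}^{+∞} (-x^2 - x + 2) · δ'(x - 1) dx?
3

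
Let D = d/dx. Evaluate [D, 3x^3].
9 x^{2}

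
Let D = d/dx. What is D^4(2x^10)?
10080 x^{6}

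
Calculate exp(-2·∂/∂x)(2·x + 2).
2 x - 2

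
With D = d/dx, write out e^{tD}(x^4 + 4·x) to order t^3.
4 t^{3} x + 6 t^{2} x^{2} + 4 t \left(x^{3} + 1\right) + x^{4} + 4 x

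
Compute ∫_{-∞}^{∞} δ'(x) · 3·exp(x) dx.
-3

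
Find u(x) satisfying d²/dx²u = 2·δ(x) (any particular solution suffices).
|x|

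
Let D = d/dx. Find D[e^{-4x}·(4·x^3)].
x^{2} \left(12 - 16 x\right) e^{- 4 x}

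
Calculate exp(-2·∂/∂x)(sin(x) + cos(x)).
\sqrt{2} \cos{\left(- x + \frac{\pi}{4} + 2 \right)}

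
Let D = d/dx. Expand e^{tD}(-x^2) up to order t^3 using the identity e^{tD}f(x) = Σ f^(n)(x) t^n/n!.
- t^{2} - 2 t x - x^{2}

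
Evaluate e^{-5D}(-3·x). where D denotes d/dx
15 - 3 x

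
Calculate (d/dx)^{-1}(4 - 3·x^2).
- x^{3} + 4 x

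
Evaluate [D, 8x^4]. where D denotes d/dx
32 x^{3}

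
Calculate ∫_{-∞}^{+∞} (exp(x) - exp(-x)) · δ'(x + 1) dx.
- 2 \cosh{\left(1 \right)}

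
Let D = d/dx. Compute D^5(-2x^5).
-240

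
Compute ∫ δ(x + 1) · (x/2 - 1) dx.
- \frac{3}{2}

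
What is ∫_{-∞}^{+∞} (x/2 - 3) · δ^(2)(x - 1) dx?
0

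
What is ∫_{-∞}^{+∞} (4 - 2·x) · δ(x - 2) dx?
0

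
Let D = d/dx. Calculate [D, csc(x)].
- \cot{\left(x \right)} \csc{\left(x \right)}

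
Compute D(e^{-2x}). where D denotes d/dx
- 2 e^{- 2 x}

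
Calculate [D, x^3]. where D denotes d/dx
3 x^{2}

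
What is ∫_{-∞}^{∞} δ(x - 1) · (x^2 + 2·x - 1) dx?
2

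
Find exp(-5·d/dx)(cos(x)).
\cos{\left(x - 5 \right)}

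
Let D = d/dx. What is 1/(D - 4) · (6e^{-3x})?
- \frac{6 e^{- 3 x}}{7}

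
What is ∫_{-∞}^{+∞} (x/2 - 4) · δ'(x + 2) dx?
- \frac{1}{2}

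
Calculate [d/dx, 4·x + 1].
4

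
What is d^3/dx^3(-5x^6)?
- 600 x^{3}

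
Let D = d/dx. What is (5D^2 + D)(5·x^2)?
10 x + 50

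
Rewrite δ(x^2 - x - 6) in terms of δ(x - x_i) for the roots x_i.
\frac{\delta(x - 3) + \delta(x + 2)}{5}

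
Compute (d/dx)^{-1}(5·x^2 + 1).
\frac{5 x^{3}}{3} + x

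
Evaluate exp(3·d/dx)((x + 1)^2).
x^{2} + 8 x + 16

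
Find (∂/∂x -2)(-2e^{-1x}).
6 e^{- x}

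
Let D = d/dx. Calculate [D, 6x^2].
12 x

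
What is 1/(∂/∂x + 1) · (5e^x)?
\frac{5 e^{x}}{2}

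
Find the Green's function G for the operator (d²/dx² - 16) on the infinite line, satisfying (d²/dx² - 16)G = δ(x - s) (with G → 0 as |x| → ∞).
-\frac{e^{-4|x-s|}}{8}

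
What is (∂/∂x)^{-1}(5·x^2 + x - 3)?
\frac{5 x^{3}}{3} + \frac{x^{2}}{2} - 3 x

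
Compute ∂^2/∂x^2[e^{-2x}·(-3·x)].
12 \left(1 - x\right) e^{- 2 x}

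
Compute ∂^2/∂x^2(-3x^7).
- 126 x^{5}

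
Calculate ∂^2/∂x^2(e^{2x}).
4 e^{2 x}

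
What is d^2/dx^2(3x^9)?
216 x^{7}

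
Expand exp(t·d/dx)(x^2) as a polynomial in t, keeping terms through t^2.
t^{2} + 2 t x + x^{2}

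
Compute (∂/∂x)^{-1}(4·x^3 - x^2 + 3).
x^{4} - \frac{x^{3}}{3} + 3 x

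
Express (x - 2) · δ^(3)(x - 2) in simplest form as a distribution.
-3\delta^{(2)}(x - 2)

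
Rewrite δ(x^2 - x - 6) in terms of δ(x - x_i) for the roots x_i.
\frac{\delta(x - 3) + \delta(x + 2)}{5}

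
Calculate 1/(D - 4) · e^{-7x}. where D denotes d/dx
- \frac{e^{- 7 x}}{11}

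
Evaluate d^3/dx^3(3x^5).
180 x^{2}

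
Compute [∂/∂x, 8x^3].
24 x^{2}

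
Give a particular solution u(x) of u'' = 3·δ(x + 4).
\frac{3|x + 4|}{2}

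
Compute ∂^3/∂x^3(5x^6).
600 x^{3}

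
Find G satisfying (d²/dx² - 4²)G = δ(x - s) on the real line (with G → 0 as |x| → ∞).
-\frac{e^{-4|x-s|}}{8}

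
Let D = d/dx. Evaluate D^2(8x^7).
336 x^{5}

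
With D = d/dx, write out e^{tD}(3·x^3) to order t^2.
3 x \left(3 t^{2} + 3 t x + x^{2}\right)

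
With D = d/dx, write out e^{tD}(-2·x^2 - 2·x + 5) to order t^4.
- 2 t^{2} - 2 t \left(2 x + 1\right) - 2 x^{2} - 2 x + 5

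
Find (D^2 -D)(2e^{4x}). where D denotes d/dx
24 e^{4 x}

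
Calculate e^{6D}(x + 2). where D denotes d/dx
x + 8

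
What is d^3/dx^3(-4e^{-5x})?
500 e^{- 5 x}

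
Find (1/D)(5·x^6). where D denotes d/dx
\frac{5 x^{7}}{7}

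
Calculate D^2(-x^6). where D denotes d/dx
- 30 x^{4}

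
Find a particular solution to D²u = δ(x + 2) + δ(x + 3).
\frac{|x + 2|}{2} + \frac{|x + 3|}{2}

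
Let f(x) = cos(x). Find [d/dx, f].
- \sin{\left(x \right)}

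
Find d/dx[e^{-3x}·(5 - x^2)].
\left(3 x^{2} - 2 x - 15\right) e^{- 3 x}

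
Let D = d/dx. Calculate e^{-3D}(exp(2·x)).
e^{2 x - 6}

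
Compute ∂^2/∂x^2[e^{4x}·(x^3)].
2 x \left(8 x^{2} + 12 x + 3\right) e^{4 x}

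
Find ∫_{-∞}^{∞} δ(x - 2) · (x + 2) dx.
4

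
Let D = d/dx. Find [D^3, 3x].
9D^{2}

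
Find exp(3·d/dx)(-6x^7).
- 6 x^{7} - 126 x^{6} - 1134 x^{5} - 5670 x^{4} - 17010 x^{3} - 30618 x^{2} - 30618 x - 13122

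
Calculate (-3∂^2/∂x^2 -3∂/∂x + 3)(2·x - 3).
6 x - 15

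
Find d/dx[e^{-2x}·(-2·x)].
2 \left(2 x - 1\right) e^{- 2 x}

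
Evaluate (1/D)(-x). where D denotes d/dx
- \frac{x^{2}}{2}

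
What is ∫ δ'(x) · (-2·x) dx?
2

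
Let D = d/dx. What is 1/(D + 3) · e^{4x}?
\frac{e^{4 x}}{7}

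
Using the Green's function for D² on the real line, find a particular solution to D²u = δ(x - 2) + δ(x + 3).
\frac{|x - 2|}{2} + \frac{|x + 3|}{2}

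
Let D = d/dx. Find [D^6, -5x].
-30D^{5}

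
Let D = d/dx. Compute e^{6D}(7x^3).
7 x^{3} + 126 x^{2} + 756 x + 1512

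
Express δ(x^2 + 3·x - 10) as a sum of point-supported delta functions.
\frac{\delta(x + 5) + \delta(x - 2)}{7}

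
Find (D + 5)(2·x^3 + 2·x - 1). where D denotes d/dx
10 x^{3} + 6 x^{2} + 10 x - 3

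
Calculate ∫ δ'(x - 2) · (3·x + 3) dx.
-3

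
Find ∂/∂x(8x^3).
24 x^{2}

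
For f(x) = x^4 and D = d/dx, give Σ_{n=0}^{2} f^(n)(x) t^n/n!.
x^{2} \left(6 t^{2} + 4 t x + x^{2}\right)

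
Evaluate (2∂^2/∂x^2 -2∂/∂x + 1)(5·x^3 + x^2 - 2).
5 x^{3} - 29 x^{2} + 56 x + 2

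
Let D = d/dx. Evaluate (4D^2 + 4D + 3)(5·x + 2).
15 x + 26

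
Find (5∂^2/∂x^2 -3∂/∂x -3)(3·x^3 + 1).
- 9 x^{3} - 27 x^{2} + 90 x - 3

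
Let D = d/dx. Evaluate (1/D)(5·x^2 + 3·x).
\frac{5 x^{3}}{3} + \frac{3 x^{2}}{2}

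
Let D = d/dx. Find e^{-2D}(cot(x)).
\cot{\left(x - 2 \right)}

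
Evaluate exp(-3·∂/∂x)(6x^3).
6 x^{3} - 54 x^{2} + 162 x - 162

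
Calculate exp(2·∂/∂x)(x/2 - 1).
\frac{x}{2}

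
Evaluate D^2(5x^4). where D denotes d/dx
60 x^{2}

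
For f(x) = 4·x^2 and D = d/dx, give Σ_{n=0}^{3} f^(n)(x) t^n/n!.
4 t^{2} + 8 t x + 4 x^{2}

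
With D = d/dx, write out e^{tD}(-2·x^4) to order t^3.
2 x \left(- 4 t^{3} - 6 t^{2} x - 4 t x^{2} - x^{3}\right)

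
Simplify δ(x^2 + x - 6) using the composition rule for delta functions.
\frac{\delta(x + 3) + \delta(x - 2)}{5}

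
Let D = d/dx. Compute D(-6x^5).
- 30 x^{4}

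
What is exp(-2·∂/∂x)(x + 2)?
x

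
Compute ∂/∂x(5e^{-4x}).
- 20 e^{- 4 x}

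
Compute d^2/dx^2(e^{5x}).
25 e^{5 x}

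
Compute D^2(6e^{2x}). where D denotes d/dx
24 e^{2 x}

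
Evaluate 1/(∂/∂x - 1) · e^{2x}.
e^{2 x}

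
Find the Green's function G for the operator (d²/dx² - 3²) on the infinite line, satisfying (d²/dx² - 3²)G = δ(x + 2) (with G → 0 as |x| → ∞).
-\frac{e^{-3|x + 2|}}{6}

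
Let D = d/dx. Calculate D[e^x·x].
\left(x + 1\right) e^{x}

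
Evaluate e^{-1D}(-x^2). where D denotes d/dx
- x^{2} + 2 x - 1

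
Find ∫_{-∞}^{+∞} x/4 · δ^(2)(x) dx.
0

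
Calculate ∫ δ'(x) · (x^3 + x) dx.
-1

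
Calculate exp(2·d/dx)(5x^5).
5 x^{5} + 50 x^{4} + 200 x^{3} + 400 x^{2} + 400 x + 160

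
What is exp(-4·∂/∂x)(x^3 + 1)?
x^{3} - 12 x^{2} + 48 x - 63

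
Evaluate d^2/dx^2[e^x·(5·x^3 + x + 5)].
\left(5 x^{3} + 30 x^{2} + 31 x + 7\right) e^{x}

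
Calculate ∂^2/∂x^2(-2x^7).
- 84 x^{5}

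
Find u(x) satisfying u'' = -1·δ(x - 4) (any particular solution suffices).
-\frac{|x - 4|}{2}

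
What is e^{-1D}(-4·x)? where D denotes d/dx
4 - 4 x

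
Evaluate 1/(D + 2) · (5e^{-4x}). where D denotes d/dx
- \frac{5 e^{- 4 x}}{2}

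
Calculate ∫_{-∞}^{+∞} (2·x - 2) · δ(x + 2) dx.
-6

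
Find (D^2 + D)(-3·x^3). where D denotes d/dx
9 x \left(- x - 2\right)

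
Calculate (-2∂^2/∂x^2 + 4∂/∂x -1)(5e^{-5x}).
- 355 e^{- 5 x}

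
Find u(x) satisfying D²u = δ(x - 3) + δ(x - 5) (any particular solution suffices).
\frac{|x - 3|}{2} + \frac{|x - 5|}{2}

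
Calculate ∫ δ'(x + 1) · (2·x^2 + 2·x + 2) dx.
2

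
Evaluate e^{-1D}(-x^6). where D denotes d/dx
- x^{6} + 6 x^{5} - 15 x^{4} + 20 x^{3} - 15 x^{2} + 6 x - 1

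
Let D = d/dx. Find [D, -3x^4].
- 12 x^{3}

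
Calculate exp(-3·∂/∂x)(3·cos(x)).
3 \cos{\left(x - 3 \right)}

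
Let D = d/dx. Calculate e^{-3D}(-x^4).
- x^{4} + 12 x^{3} - 54 x^{2} + 108 x - 81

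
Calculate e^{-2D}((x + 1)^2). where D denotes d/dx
x^{2} - 2 x + 1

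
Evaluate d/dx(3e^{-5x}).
- 15 e^{- 5 x}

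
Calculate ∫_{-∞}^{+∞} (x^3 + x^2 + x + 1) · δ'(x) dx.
-1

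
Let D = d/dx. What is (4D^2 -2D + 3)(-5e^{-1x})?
- 45 e^{- x}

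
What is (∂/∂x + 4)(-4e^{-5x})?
4 e^{- 5 x}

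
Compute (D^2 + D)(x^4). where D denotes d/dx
4 x^{2} \left(x + 3\right)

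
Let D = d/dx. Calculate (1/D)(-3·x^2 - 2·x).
- x^{3} - x^{2}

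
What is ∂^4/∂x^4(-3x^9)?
- 9072 x^{5}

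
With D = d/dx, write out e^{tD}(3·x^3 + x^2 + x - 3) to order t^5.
3 t^{3} + t^{2} \left(9 x + 1\right) + t \left(9 x^{2} + 2 x + 1\right) + 3 x^{3} + x^{2} + x - 3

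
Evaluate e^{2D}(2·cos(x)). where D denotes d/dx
2 \cos{\left(x + 2 \right)}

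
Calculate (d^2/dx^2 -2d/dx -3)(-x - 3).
3 x + 11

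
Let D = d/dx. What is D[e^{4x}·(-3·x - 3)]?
\left(- 12 x - 15\right) e^{4 x}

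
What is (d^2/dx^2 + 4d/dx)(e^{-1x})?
- 3 e^{- x}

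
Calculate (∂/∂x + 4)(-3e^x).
- 15 e^{x}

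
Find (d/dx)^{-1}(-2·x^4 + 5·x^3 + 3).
- \frac{2 x^{5}}{5} + \frac{5 x^{4}}{4} + 3 x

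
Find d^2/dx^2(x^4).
12 x^{2}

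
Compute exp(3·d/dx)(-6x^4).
- 6 x^{4} - 72 x^{3} - 324 x^{2} - 648 x - 486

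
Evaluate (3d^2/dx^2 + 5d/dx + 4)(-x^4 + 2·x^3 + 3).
- 4 x^{4} - 12 x^{3} - 6 x^{2} + 36 x + 12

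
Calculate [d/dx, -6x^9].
- 54 x^{8}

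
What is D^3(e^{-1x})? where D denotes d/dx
- e^{- x}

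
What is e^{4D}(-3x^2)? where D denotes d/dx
- 3 x^{2} - 24 x - 48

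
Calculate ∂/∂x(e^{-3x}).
- 3 e^{- 3 x}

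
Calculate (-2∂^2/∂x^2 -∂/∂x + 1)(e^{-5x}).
- 44 e^{- 5 x}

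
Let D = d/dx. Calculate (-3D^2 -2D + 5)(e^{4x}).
- 51 e^{4 x}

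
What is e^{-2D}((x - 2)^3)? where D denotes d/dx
x^{3} - 12 x^{2} + 48 x - 64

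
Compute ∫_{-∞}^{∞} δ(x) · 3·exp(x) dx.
3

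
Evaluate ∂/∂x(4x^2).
8 x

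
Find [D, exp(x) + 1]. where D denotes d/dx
e^{x}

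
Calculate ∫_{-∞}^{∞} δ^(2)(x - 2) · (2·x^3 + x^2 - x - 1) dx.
26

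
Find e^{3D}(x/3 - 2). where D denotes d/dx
\frac{x}{3} - 1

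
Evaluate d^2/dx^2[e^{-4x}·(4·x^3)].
8 x \left(8 x^{2} - 12 x + 3\right) e^{- 4 x}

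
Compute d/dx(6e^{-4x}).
- 24 e^{- 4 x}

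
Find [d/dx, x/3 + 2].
\frac{1}{3}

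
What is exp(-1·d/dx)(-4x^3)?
- 4 x^{3} + 12 x^{2} - 12 x + 4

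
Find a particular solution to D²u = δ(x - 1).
\frac{|x - 1|}{2}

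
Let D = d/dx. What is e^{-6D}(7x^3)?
7 x^{3} - 126 x^{2} + 756 x - 1512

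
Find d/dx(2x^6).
12 x^{5}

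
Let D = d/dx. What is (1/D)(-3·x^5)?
- \frac{x^{6}}{2}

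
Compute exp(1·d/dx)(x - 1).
x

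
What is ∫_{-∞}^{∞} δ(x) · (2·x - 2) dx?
-2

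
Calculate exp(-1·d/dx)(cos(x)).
\cos{\left(x - 1 \right)}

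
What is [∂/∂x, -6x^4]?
- 24 x^{3}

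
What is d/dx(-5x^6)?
- 30 x^{5}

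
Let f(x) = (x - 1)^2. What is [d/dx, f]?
2 x - 2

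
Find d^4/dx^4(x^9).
3024 x^{5}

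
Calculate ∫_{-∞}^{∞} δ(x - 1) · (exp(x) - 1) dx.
-1 + e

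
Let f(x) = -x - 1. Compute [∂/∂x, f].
-1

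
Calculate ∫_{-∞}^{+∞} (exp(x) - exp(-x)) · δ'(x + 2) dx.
- 2 \cosh{\left(2 \right)}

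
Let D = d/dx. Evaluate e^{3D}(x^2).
x^{2} + 6 x + 9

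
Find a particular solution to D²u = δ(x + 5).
\frac{|x + 5|}{2}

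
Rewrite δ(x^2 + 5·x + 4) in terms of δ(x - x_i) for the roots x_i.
\frac{\delta(x + 4) + \delta(x + 1)}{3}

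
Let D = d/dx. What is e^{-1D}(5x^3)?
5 x^{3} - 15 x^{2} + 15 x - 5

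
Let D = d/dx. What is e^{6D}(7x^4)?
7 x^{4} + 168 x^{3} + 1512 x^{2} + 6048 x + 9072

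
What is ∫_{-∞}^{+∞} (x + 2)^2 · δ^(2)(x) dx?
2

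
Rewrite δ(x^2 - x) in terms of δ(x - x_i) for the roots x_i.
\frac{\delta(x - 1) + \delta(x)}{1}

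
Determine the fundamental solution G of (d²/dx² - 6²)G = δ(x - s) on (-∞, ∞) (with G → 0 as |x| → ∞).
-\frac{e^{-6|x-s|}}{12}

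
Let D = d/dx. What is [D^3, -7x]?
-21D^{2}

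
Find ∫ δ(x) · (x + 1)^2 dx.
1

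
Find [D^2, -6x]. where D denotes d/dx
-12D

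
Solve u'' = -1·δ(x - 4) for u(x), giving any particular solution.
-\frac{|x - 4|}{2}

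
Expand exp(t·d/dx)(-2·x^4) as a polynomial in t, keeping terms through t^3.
2 x \left(- 4 t^{3} - 6 t^{2} x - 4 t x^{2} - x^{3}\right)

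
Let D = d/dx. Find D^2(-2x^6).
- 60 x^{4}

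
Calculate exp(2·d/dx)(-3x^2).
- 3 x^{2} - 12 x - 12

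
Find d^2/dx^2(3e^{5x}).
75 e^{5 x}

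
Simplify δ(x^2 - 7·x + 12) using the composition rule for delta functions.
\frac{\delta(x - 4) + \delta(x - 3)}{1}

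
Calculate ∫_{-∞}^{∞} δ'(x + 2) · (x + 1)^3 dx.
-3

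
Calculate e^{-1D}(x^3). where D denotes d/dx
x^{3} - 3 x^{2} + 3 x - 1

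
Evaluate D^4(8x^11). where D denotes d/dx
63360 x^{7}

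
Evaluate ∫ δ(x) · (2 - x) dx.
2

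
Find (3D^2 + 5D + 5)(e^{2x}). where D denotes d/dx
27 e^{2 x}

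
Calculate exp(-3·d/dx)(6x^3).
6 x^{3} - 54 x^{2} + 162 x - 162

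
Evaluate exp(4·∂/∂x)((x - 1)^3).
x^{3} + 9 x^{2} + 27 x + 27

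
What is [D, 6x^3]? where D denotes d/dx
18 x^{2}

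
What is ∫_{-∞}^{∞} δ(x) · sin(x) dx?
0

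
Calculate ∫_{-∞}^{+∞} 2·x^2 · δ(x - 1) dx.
2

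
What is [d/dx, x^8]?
8 x^{7}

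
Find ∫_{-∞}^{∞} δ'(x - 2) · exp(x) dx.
- e^{2}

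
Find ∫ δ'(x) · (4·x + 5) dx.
-4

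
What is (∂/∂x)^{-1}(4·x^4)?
\frac{4 x^{5}}{5}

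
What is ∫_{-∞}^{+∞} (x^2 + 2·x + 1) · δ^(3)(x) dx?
0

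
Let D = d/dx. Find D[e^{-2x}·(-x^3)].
x^{2} \left(2 x - 3\right) e^{- 2 x}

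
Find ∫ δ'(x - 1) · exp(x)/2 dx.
- \frac{e}{2}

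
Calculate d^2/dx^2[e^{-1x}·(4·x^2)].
4 \left(x^{2} - 4 x + 2\right) e^{- x}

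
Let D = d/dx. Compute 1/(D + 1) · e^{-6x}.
- \frac{e^{- 6 x}}{5}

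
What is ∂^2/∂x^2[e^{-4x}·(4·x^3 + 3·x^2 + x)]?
2 \left(32 x^{3} - 24 x^{2} - 4 x - 1\right) e^{- 4 x}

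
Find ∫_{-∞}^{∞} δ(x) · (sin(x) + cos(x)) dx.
1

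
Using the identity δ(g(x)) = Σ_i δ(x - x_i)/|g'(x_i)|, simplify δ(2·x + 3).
\frac{\delta(x + 3/2)}{2}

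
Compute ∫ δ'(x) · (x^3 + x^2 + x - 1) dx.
-1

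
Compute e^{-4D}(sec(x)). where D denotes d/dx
\sec{\left(x - 4 \right)}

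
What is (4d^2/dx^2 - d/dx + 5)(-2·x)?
2 - 10 x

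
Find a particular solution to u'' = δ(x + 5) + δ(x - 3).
\frac{|x + 5|}{2} + \frac{|x - 3|}{2}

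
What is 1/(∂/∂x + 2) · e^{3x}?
\frac{e^{3 x}}{5}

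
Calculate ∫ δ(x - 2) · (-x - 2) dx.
-4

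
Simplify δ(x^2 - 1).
\frac{\delta(x - 1) + \delta(x + 1)}{2}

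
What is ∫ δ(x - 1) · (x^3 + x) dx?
2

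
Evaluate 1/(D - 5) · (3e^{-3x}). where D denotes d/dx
- \frac{3 e^{- 3 x}}{8}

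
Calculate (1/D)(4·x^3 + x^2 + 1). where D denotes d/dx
x^{4} + \frac{x^{3}}{3} + x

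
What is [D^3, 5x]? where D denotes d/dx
15D^{2}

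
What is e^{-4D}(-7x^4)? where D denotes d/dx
- 7 x^{4} + 112 x^{3} - 672 x^{2} + 1792 x - 1792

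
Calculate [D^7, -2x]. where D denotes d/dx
-14D^{6}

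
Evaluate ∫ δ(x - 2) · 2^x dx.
4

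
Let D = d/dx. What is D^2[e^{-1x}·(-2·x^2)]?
2 \left(- x^{2} + 4 x - 2\right) e^{- x}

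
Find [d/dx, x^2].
2 x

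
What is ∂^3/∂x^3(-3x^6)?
- 360 x^{3}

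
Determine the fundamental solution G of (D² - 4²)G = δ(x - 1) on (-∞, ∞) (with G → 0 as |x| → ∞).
-\frac{e^{-4|x - 1|}}{8}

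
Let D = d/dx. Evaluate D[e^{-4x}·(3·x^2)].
6 x \left(1 - 2 x\right) e^{- 4 x}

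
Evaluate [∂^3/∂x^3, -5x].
-15\frac{d^{2}}{dx^{2}}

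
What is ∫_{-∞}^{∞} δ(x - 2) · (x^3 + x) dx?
10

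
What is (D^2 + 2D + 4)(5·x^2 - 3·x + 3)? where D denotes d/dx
20 x^{2} + 8 x + 16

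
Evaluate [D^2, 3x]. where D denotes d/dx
6D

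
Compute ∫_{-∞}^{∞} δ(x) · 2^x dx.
1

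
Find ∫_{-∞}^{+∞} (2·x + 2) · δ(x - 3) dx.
8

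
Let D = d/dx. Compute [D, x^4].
4 x^{3}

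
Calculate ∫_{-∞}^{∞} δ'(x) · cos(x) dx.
0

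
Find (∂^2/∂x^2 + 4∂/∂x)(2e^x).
10 e^{x}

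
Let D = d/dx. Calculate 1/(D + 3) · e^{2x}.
\frac{e^{2 x}}{5}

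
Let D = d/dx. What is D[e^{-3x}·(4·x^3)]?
12 x^{2} \left(1 - x\right) e^{- 3 x}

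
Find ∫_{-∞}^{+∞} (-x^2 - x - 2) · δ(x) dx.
-2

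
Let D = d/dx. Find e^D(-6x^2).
- 6 x^{2} - 12 x - 6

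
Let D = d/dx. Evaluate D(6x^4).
24 x^{3}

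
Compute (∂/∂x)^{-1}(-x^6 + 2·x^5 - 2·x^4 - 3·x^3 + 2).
- \frac{x^{7}}{7} + \frac{x^{6}}{3} - \frac{2 x^{5}}{5} - \frac{3 x^{4}}{4} + 2 x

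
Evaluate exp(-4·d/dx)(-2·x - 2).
6 - 2 x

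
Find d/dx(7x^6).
42 x^{5}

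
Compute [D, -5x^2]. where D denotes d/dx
- 10 x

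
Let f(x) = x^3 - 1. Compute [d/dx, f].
3 x^{2}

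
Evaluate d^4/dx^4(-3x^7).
- 2520 x^{3}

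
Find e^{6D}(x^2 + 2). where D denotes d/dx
x^{2} + 12 x + 38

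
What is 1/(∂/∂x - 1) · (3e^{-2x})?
- e^{- 2 x}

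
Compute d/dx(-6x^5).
- 30 x^{4}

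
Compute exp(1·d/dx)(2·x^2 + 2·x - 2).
2 x^{2} + 6 x + 2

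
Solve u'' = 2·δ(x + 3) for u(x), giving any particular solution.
|x + 3|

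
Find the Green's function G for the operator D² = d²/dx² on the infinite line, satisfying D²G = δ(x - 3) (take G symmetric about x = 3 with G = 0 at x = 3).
\frac{|x - 3|}{2}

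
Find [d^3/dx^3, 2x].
6\frac{d^{2}}{dx^{2}}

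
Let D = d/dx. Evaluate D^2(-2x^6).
- 60 x^{4}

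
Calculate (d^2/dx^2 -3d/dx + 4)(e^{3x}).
4 e^{3 x}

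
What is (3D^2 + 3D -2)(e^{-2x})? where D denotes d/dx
4 e^{- 2 x}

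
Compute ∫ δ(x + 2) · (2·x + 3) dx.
-1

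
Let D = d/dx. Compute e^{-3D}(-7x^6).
- 7 x^{6} + 126 x^{5} - 945 x^{4} + 3780 x^{3} - 8505 x^{2} + 10206 x - 5103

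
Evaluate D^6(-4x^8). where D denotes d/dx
- 80640 x^{2}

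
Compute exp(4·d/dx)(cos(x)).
\cos{\left(x + 4 \right)}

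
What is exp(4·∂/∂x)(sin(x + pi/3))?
\sin{\left(x + \frac{\pi}{3} + 4 \right)}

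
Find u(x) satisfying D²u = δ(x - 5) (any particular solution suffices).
\frac{|x - 5|}{2}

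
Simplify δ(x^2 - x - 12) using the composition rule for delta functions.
\frac{\delta(x - 4) + \delta(x + 3)}{7}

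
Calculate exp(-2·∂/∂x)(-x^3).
- x^{3} + 6 x^{2} - 12 x + 8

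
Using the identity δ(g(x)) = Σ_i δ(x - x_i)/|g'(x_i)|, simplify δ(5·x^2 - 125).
\frac{\delta(x - 5) + \delta(x + 5)}{50}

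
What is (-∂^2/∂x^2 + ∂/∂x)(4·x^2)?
8 x - 8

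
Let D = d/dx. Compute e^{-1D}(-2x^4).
- 2 x^{4} + 8 x^{3} - 12 x^{2} + 8 x - 2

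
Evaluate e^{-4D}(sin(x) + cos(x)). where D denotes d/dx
\sqrt{2} \cos{\left(- x + \frac{\pi}{4} + 4 \right)}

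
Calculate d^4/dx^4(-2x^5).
- 240 x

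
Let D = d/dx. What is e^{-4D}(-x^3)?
- x^{3} + 12 x^{2} - 48 x + 64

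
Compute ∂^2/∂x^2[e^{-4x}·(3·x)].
24 \left(2 x - 1\right) e^{- 4 x}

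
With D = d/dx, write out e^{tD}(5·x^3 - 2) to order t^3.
5 t^{3} + 15 t^{2} x + 15 t x^{2} + 5 x^{3} - 2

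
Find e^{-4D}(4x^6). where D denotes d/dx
4 x^{6} - 96 x^{5} + 960 x^{4} - 5120 x^{3} + 15360 x^{2} - 24576 x + 16384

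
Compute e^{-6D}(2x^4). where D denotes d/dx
2 x^{4} - 48 x^{3} + 432 x^{2} - 1728 x + 2592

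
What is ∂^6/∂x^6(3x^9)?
181440 x^{3}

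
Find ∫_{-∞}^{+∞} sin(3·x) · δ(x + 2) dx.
- \sin{\left(6 \right)}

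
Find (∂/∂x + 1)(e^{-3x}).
- 2 e^{- 3 x}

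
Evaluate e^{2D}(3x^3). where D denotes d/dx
3 x^{3} + 18 x^{2} + 36 x + 24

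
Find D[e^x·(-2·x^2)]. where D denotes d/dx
2 x \left(- x - 2\right) e^{x}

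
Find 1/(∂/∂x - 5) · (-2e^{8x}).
- \frac{2 e^{8 x}}{3}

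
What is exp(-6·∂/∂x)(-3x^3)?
- 3 x^{3} + 54 x^{2} - 324 x + 648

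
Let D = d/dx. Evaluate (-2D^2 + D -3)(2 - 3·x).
9 x - 9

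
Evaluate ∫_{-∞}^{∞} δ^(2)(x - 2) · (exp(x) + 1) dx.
e^{2}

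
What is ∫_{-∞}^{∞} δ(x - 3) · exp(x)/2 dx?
\frac{e^{3}}{2}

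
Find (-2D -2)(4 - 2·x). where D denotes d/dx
4 x - 4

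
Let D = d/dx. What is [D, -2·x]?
-2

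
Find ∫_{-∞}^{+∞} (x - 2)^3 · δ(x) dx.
-8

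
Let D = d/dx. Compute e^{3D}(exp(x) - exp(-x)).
2 \sinh{\left(x + 3 \right)}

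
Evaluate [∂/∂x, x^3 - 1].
3 x^{2}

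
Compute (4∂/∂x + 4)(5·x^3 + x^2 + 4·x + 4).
20 x^{3} + 64 x^{2} + 24 x + 32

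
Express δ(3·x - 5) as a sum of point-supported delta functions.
\frac{\delta(x - 5/3)}{3}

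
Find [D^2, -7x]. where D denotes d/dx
-14D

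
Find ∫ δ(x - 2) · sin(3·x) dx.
\sin{\left(6 \right)}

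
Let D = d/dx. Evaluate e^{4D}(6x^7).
6 x^{7} + 168 x^{6} + 2016 x^{5} + 13440 x^{4} + 53760 x^{3} + 129024 x^{2} + 172032 x + 98304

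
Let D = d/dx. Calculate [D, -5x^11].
- 55 x^{10}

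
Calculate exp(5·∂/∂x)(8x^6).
8 x^{6} + 240 x^{5} + 3000 x^{4} + 20000 x^{3} + 75000 x^{2} + 150000 x + 125000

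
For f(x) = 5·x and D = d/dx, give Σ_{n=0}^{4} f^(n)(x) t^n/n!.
5 t + 5 x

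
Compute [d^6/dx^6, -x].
-6\frac{d^{5}}{dx^{5}}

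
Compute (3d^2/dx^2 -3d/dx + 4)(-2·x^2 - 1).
- 8 x^{2} + 12 x - 16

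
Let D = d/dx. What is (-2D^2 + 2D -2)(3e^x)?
- 6 e^{x}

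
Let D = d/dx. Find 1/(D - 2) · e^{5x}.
\frac{e^{5 x}}{3}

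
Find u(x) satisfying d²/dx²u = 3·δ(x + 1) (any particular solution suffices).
\frac{3|x + 1|}{2}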